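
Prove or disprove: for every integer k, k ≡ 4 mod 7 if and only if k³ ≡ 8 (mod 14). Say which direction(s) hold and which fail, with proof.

Both directions fail.

Forward direction. This fails: take k = 11. Then 11 ≡ 4 (mod 7), but 11³ = 1331 ≡ 1 (mod 14), not 8.

Converse. This fails: take k = 2. Then 2³ = 8 ≡ 8 (mod 14), yet 2 ≡ 2 (mod 7), not 4.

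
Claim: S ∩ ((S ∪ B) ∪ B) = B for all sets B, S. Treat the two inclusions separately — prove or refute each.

(⟹) This inclusion fails. Take B = ∅, S = {1}; then 1 ∈ S ∩ ((S ∪ B) ∪ B) but 1 ∉ B.

(⟸) This inclusion fails. Take B = {1}, S = ∅; then 1 ∈ B but 1 ∉ S ∩ ((S ∪ B) ∪ B).

(⊆) fails and (⊇) fails.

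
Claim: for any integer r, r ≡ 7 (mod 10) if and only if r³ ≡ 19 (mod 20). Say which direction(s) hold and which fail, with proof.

[⇒] This fails: take r = 7. Then 7 ≡ 7 (mod 10), but 7³ = 343 ≡ 3 (mod 20), not 19.

[⇐] This fails: take r = 19. Then 19³ = 6859 ≡ 19 (mod 20), yet 19 ≡ 9 (mod 10), not 7.

(⇒) fails and (⇐) fails.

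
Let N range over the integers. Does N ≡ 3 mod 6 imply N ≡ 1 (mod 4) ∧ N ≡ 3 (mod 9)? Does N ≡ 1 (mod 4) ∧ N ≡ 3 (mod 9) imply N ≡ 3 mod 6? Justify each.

Only the converse holds.

(⟹) This fails: N = 33 gives 33 ≡ 3 (mod 6) but 33 ≡ 6 (mod 9), so the conjunction on the right does not hold.

(⟸) Conversely, if N ≡ 1 (mod 4) and N ≡ 3 (mod 9), then by the Chinese remainder theorem N ≡ 21 (mod 36). Since 21 ≡ 3 (mod 6) and 6 ∣ 36, we get N ≡ 3 (mod 6).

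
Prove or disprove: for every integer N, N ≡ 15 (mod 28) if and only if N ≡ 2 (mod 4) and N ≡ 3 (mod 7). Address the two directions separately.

(⇒) fails and (⇐) fails.

[⇒] This fails: N = 15 gives 15 ≡ 15 (mod 28) but 15 ≡ 3 (mod 4), so the conjunction on the right does not hold.

[⇐] This fails: N = 10 satisfies both congruences on the right (10 ≡ 2 mod 4 and 10 ≡ 3 mod 7) yet 10 ≡ 10 (mod 28), not 15.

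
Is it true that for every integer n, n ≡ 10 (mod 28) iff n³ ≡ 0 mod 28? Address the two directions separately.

Both directions fail.

(⇒) This fails: take n = 10. Then 10 ≡ 10 (mod 28), but 10³ = 1000 ≡ 20 (mod 28), not 0.

(⇐) This fails: take n = 0. Then 0³ = 0 ≡ 0 (mod 28), yet 0 ≡ 0 (mod 28), not 10.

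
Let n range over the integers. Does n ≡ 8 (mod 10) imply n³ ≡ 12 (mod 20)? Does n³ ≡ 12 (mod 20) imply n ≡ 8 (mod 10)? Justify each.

(→) Suppose n ≡ 8 (mod 10). Working modulo 20, n ∈ {8, 18}; for each such r, r³ ≡ 12 (mod 20).

(←) Conversely, the residues r modulo 20 with r³ ≡ 12 (mod 20) are exactly {8, 18}, and each is ≡ 8 (mod 10).

The biconditional holds.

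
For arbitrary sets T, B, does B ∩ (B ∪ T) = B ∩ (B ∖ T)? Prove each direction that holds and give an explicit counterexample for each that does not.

Reverse inclusion. Let x ∈ B ∩ (B ∖ T). Then x ∈ B and x ∉ T, from which x ∈ B ∩ (B ∪ T).

Forward inclusion. This inclusion fails. Take T = {1}, B = {1}; then 1 ∈ B ∩ (B ∪ T) but 1 ∉ B ∩ (B ∖ T).

The sets are not equal: only the reverse inclusion holds.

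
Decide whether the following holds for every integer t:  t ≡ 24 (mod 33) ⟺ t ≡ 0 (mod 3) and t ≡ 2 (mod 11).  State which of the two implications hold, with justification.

(⟸) If t ≡ 0 (mod 3) and t ≡ 2 (mod 11), then by the Chinese remainder theorem t ≡ 24 (mod 33). This is exactly t ≡ 24 (mod 33).

(⟹) Suppose t ≡ 24 (mod 33); write t = 33j + 24. Since 3 ∣ 33, reducing mod 3 gives t ≡ 24 ≡ 0 (mod 3); since 11 ∣ 33, reducing mod 11 gives t ≡ 24 ≡ 2 (mod 11).

The biconditional holds.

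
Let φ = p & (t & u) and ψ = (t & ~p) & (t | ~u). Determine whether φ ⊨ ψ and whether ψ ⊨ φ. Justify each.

(⇒) This fails. Under p = T, u = T, t = T, the left side is true but the right side is false.

(⇐) This fails. Under p = F, u = F, t = T, the left side is false but the right side is true.

Neither direction holds.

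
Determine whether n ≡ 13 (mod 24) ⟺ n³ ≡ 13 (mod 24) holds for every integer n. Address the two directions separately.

(→) Suppose n ≡ 13 (mod 24). Write n = 24j + 13. Then (24j + 13)³ = 13824j³ + 22464j² + 12168j + 2197 = 24(576j³ + 936j² + 507j + 91) + 13, so n³ ≡ 13 (mod 24).

(←) Conversely, suppose n³ ≡ 13 (mod 24). The only residue r in {0, …, 23} with r³ ≡ 13 (mod 24) is r = 13, so n ≡ 13 (mod 24).

Both directions hold; the statement is true.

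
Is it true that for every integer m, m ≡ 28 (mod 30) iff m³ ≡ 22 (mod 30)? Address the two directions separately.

[⇒] Suppose m ≡ 28 (mod 30). Write m = 30j + 28. Then (30j + 28)³ = 27000j³ + 75600j² + 70560j + 21952 = 30(900j³ + 2520j² + 2352j + 731) + 22, so m³ ≡ 22 (mod 30).

[⇐] Conversely, suppose m³ ≡ 22 (mod 30). The only residue r in {0, …, 29} with r³ ≡ 22 (mod 30) is r = 28, so m ≡ 28 (mod 30).

The biconditional holds.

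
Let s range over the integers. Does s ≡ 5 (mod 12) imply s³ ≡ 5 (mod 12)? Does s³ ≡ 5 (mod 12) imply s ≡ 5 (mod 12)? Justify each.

[⇒] Suppose s ≡ 5 (mod 12). Write s = 12j + 5. Then (12j + 5)³ = 1728j³ + 2160j² + 900j + 125 = 12(144j³ + 180j² + 75j + 10) + 5, so s³ ≡ 5 (mod 12).

[⇐] Conversely, suppose s³ ≡ 5 (mod 12). The only residue r in {0, …, 11} with r³ ≡ 5 (mod 12) is r = 5, so s ≡ 5 (mod 12).

Equivalent; both directions hold.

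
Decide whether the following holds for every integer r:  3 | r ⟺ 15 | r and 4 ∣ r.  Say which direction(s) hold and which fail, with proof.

(⟸) Suppose 15 ∣ r and 4 ∣ r. Any common multiple of 15 and 4 is a multiple of their lcm; here gcd(15, 4) = 1, so lcm(15, 4) = 15·4 = 60, so 60 ∣ r. Since 3 ∣ 60, it follows that 3 ∣ r.

(⟹) This fails: take r = 3. Certainly 3 ∣ 3, but 15 ∤ 3.

(⇒) fails; (⇐) holds.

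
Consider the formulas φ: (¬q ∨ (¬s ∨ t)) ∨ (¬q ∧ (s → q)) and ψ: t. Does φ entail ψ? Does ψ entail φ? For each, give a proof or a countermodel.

Converse. Assume the antecedent. If q is true, the antecedent forces (q = T, s = F, t = T) or (q = T, s = T, t = T), and the consequent holds there. If q is false, the consequent reduces to true regardless of the other variables. Either way the consequent holds.

Forward direction. This fails. Under q = F, s = F, t = F, the left side is true but the right side is false.

The forward direction fails; the converse holds.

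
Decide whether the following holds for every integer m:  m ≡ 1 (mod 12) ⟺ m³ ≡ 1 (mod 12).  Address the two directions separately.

Both directions hold.

Forward direction. Suppose m ≡ 1 (mod 12). Write m = 12j + 1. Then (12j + 1)³ = 1728j³ + 432j² + 36j + 1 = 12(144j³ + 36j² + 3j) + 1, so m³ ≡ 1 (mod 12).

Converse. For the converse, argue contrapositively. If m ≢ 1 (mod 12), then m is congruent to one of 0, 2, 3, 4, 5, 6, 7, 8, 9, 10, 11 modulo 12, and these give m³ ≡ 0, 8, 3, 4, 5, 0, 7, 8, 9, 4, 11 respectively — never 1.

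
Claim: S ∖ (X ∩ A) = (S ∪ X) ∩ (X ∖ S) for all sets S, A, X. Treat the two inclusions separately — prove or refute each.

Neither inclusion holds.

Forward inclusion. This inclusion fails. Take S = {1}, A = ∅, X = ∅; then 1 ∈ S ∖ (X ∩ A) but 1 ∉ (S ∪ X) ∩ (X ∖ S).

Reverse inclusion. This inclusion fails. Take S = ∅, A = ∅, X = {1}; then 1 ∈ (S ∪ X) ∩ (X ∖ S) but 1 ∉ S ∖ (X ∩ A).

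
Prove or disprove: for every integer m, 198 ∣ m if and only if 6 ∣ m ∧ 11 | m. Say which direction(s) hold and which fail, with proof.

(⇒) holds; (⇐) fails.

[⇐] This fails: take m = 66. Both 6 ∣ 66 and 11 ∣ 66, yet 66 is not a multiple of 198 (since 66 = 0·198 + 66), so 198 ∤ 66.

[⇒] If 198 ∣ m, write m = 198q. Since 198 = 33·6, m = 6·(33q), so 6 ∣ m; and since 198 = 18·11, m = 11·(18q), so 11 ∣ m.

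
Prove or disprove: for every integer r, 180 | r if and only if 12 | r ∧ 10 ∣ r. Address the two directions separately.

(⇒) If 180 ∣ r, write r = 180q. Since 180 = 15·12, r = 12·(15q), so 12 ∣ r; and since 180 = 18·10, r = 10·(18q), so 10 ∣ r.

(⇐) This fails: take r = 60. Both 12 ∣ 60 and 10 ∣ 60, yet 60 is not a multiple of 180 (since 60 = 0·180 + 60), so 180 ∤ 60.

Only the forward implication holds.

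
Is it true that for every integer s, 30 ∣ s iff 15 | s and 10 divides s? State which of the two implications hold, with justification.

Converse. Suppose 15 ∣ s and 10 ∣ s. Any common multiple of 15 and 10 is a multiple of their lcm; here lcm(15, 10) = 15·10/gcd(15, 10) = 150/5 = 30, so 30 ∣ s.

Forward direction. If 30 ∣ s, write s = 30q. Since 30 = 2·15, s = 15·(2q), so 15 ∣ s; and since 30 = 3·10, s = 10·(3q), so 10 ∣ s.

Equivalent; both directions hold.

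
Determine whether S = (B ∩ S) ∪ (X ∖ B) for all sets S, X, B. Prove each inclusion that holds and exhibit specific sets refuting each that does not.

(⟹) This inclusion fails. Take S = {1}, X = ∅, B = ∅; then 1 ∈ S but 1 ∉ (B ∩ S) ∪ (X ∖ B).

(⟸) This inclusion fails. Take S = ∅, X = {1}, B = ∅; then 1 ∈ (B ∩ S) ∪ (X ∖ B) but 1 ∉ S.

Both inclusions fail.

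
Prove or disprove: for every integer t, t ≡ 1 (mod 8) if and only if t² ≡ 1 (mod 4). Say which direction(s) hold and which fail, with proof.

Only the forward direction holds.

[⇒] Suppose t ≡ 1 (mod 8). Then t² ≡ 1² = 1 (mod 8), and since 4 ∣ 8, also t² ≡ 1 (mod 4).

[⇐] This fails: take t = 3. Then 3² = 9 ≡ 1 (mod 4), yet 3 ≡ 3 (mod 8), not 1.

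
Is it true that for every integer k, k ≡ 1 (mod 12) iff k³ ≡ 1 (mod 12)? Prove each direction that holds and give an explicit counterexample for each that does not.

Both directions hold.

[⇒] Suppose k ≡ 1 (mod 12). Write k = 12j + 1. Then (12j + 1)³ = 1728j³ + 432j² + 36j + 1 = 12(144j³ + 36j² + 3j) + 1, so k³ ≡ 1 (mod 12).

[⇐] For the converse, argue contrapositively. If k ≢ 1 (mod 12), then k is congruent to one of 0, 2, 3, 4, 5, 6, 7, 8, 9, 10, 11 modulo 12, and these give k³ ≡ 0, 8, 3, 4, 5, 0, 7, 8, 9, 4, 11 respectively — never 1.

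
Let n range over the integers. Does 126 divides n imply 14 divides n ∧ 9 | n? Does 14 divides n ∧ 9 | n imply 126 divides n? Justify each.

The biconditional holds.

Converse. Suppose 14 ∣ n and 9 ∣ n. Any common multiple of 14 and 9 is a multiple of their lcm; here gcd(14, 9) = 1, so lcm(14, 9) = 14·9 = 126, so 126 ∣ n.

Forward direction. If 126 ∣ n, write n = 126q. Since 126 = 9·14, n = 14·(9q), so 14 ∣ n; and since 126 = 14·9, n = 9·(14q), so 9 ∣ n.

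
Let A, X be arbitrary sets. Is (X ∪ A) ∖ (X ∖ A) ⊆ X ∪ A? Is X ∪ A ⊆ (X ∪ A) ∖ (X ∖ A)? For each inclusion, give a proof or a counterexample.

(⊆) holds; (⊇) fails.

Forward inclusion. Let x ∈ (X ∪ A) ∖ (X ∖ A). Then either x ∈ A and x ∉ X; or x ∈ A ∩ X. In each case x ∈ X ∪ A, so (X ∪ A) ∖ (X ∖ A) ⊆ X ∪ A.

Reverse inclusion. This inclusion fails. Take A = ∅, X = {1}; then 1 ∈ X ∪ A but 1 ∉ (X ∪ A) ∖ (X ∖ A).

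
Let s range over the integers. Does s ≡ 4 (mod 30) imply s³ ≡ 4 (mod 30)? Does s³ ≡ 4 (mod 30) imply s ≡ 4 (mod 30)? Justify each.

Both directions hold.

(←) Suppose s³ ≡ 4 (mod 30). The only residue r in {0, …, 29} with r³ ≡ 4 (mod 30) is r = 4, so s ≡ 4 (mod 30).

(→) Suppose s ≡ 4 (mod 30). Write s = 30j + 4. Then (30j + 4)³ = 27000j³ + 10800j² + 1440j + 64 = 30(900j³ + 360j² + 48j + 2) + 4, so s³ ≡ 4 (mod 30).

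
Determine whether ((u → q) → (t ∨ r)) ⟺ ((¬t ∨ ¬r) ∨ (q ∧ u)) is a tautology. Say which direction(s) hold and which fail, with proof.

(⇒) fails and (⇐) fails.

Forward direction. This fails. Under t = T, q = F, u = F, r = T, the left side is true but the right side is false.

Converse. This fails. Under t = F, q = F, u = F, r = F, the left side is false but the right side is true.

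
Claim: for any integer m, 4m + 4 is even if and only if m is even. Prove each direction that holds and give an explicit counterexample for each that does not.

Only the reverse direction holds.

(⟸) Suppose m is even. Since 4 is even, 4m is even for every m, so 4m + 4 has the same parity as 4, which is even. Hence 4m + 4 is even.

(⟹) This fails: take m = 7. Then 4m + 4 = 32, which is even, yet m = 7 is odd, not even.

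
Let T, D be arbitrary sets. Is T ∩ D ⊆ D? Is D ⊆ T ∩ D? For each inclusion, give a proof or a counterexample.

Only the forward inclusion holds.

(⟸) This inclusion fails. Take T = ∅, D = {1}; then 1 ∈ D but 1 ∉ T ∩ D.

(⟹) Let x ∈ T ∩ D. Then x ∈ T ∩ D, from which x ∈ D.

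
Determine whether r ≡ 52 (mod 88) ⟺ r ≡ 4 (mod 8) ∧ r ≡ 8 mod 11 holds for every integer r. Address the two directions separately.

(⇐) If r ≡ 4 (mod 8) and r ≡ 8 (mod 11), then by the Chinese remainder theorem r ≡ 52 (mod 88). This is exactly r ≡ 52 (mod 88).

(⇒) Suppose r ≡ 52 (mod 88); write r = 88j + 52. Since 8 ∣ 88, reducing mod 8 gives r ≡ 52 ≡ 4 (mod 8); since 11 ∣ 88, reducing mod 11 gives r ≡ 52 ≡ 8 (mod 11).

Both directions hold; the statement is true.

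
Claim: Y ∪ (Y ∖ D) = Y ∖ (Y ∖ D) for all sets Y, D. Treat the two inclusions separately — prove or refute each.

(⊆) fails; (⊇) holds.

(⊆) This inclusion fails. Take Y = {1}, D = ∅; then 1 ∈ Y ∪ (Y ∖ D) but 1 ∉ Y ∖ (Y ∖ D).

(⊇) Let x ∈ Y ∖ (Y ∖ D). Then x ∈ Y ∩ D, from which x ∈ Y ∪ (Y ∖ D).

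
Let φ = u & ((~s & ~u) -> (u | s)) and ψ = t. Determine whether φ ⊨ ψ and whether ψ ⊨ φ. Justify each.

(⟹) This fails. Under u = T, t = F, s = F, the left side is true but the right side is false.

(⟸) This fails. Under u = F, t = T, s = F, the left side is false but the right side is true.

(⇒) fails and (⇐) fails.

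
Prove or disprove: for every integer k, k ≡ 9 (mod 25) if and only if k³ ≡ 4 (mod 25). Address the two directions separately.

(←) Suppose k³ ≡ 4 (mod 25). The only residue r in {0, …, 24} with r³ ≡ 4 (mod 25) is r = 9, so k ≡ 9 (mod 25).

(→) Suppose k ≡ 9 (mod 25). Write k = 25j + 9. Then (25j + 9)³ = 15625j³ + 16875j² + 6075j + 729 = 25(625j³ + 675j² + 243j + 29) + 4, so k³ ≡ 4 (mod 25).

Both directions hold.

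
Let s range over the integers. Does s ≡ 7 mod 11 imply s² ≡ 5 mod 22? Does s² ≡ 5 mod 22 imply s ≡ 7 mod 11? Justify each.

Neither implication holds.

[⇒] This fails: take s = 18. Then 18 ≡ 7 (mod 11), but 18² = 324 ≡ 16 (mod 22), not 5.

[⇐] This fails: take s = 15. Then 15² = 225 ≡ 5 (mod 22), yet 15 ≡ 4 (mod 11), not 7.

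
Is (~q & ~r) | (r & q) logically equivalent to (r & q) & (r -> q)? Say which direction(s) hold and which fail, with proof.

Only the converse holds.

(←) Assume the antecedent. If q is true, the antecedent forces (q = T, r = T), and (~q & ~r) | (r & q) holds there. If q is false, the antecedent cannot hold. Either way (~q & ~r) | (r & q) holds.

(→) This fails. Under q = F, r = F, the left side is true but the right side is false.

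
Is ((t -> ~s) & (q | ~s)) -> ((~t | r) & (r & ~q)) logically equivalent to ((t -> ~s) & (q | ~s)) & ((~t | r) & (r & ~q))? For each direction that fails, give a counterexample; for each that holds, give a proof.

(→) This fails. Under s = T, t = F, r = F, q = F, the left side is true but the right side is false.

(←) Assume the antecedent. If s is true, the antecedent cannot hold. If s is false, the antecedent forces (s = F, t = F, r = T, q = F) or (s = F, t = T, r = T, q = F), and the consequent holds there. Either way the consequent holds.

Only the converse holds.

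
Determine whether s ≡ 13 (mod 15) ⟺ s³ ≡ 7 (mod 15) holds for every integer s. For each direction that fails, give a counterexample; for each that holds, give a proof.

Both directions hold.

(⇐) Suppose s³ ≡ 7 (mod 15). The only residue r in {0, …, 14} with r³ ≡ 7 (mod 15) is r = 13, so s ≡ 13 (mod 15).

(⇒) Suppose s ≡ 13 (mod 15). Write s = 15j + 13. Then (15j + 13)³ = 3375j³ + 8775j² + 7605j + 2197 = 15(225j³ + 585j² + 507j + 146) + 7, so s³ ≡ 7 (mod 15).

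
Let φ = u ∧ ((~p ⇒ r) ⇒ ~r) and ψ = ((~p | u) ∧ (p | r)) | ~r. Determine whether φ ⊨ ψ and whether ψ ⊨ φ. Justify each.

Only the forward direction holds.

(→) Assume the antecedent. If p is true, the antecedent forces (p = T, u = T, r = F), and ((~p | u) ∧ (p | r)) | ~r holds there. If p is false, ((~p | u) ∧ (p | r)) | ~r reduces to true regardless of the other variables. Either way ((~p | u) ∧ (p | r)) | ~r holds.

(←) This fails. Under p = F, u = F, r = F, the left side is false but the right side is true.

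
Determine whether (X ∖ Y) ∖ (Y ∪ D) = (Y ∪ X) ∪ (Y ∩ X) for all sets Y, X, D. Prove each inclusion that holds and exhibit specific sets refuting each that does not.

(⊆) Let x ∈ (X ∖ Y) ∖ (Y ∪ D). Then x ∈ X and x ∉ Y, D, from which x ∈ (Y ∪ X) ∪ (Y ∩ X).

(⊇) This inclusion fails. Take Y = {1}, X = ∅, D = ∅; then 1 ∈ (Y ∪ X) ∪ (Y ∩ X) but 1 ∉ (X ∖ Y) ∖ (Y ∪ D).

Only the forward inclusion holds.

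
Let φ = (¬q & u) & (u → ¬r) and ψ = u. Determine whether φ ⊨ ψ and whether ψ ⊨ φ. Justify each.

(⟹) Assume the antecedent. If r is true, the antecedent cannot hold. If r is false, the antecedent forces (r = F, q = F, u = T), and u holds there. Either way u holds.

(⟸) This fails. Under r = T, q = F, u = T, the left side is false but the right side is true.

Not equivalent: only (⇒) holds.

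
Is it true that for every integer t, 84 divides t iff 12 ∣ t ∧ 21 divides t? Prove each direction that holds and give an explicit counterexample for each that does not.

The biconditional holds.

(→) If 84 ∣ t, write t = 84q. Since 84 = 7·12, t = 12·(7q), so 12 ∣ t; and since 84 = 4·21, t = 21·(4q), so 21 ∣ t.

(←) Suppose 12 ∣ t and 21 ∣ t. Any common multiple of 12 and 21 is a multiple of their lcm; here lcm(12, 21) = 12·21/gcd(12, 21) = 252/3 = 84, so 84 ∣ t.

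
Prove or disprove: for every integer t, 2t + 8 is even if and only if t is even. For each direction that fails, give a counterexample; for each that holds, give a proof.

(⇒) fails; (⇐) holds.

(→) This fails: take t = 1. Then 2t + 8 = 10, which is even, yet t = 1 is odd, not even.

(←) Suppose t is even. Since 2 is even, 2t is even for every t, so 2t + 8 has the same parity as 8, which is even. Hence 2t + 8 is even.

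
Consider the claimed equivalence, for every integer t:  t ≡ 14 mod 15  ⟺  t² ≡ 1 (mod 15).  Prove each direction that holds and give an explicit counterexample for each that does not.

[⇒] Suppose t ≡ 14 mod 15. Write t = 15j + 14. Then (15j + 14)² = 225j² + 420j + 196 = 15(15j² + 28j + 13) + 1, so t² ≡ 1 (mod 15).

[⇐] This fails: take t = 1. Then 1² = 1 ≡ 1 (mod 15), yet 1 ≡ 1 (mod 15), not 14.

Not equivalent: only (⇒) holds.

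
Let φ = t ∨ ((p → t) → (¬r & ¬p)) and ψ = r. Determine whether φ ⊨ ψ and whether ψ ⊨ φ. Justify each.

(→) This fails. Under t = F, r = F, p = F, the left side is true but the right side is false.

(←) This fails. Under t = F, r = T, p = F, the left side is false but the right side is true.

Neither direction holds.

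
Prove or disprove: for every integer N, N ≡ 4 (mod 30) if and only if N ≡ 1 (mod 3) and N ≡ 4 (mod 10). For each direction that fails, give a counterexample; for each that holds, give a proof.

Both directions hold; the statement is true.

Converse. If N ≡ 1 (mod 3) and N ≡ 4 (mod 10), then by the Chinese remainder theorem N ≡ 4 (mod 30). This is exactly N ≡ 4 (mod 30).

Forward direction. Suppose N ≡ 4 (mod 30); write N = 30j + 4. Since 3 ∣ 30, reducing mod 3 gives N ≡ 4 ≡ 1 (mod 3); since 10 ∣ 30, reducing mod 10 gives N ≡ 4 (mod 10).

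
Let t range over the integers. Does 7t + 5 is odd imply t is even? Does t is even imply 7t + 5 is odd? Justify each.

(→) Suppose 7t + 5 is odd. Since 7 is odd, 7t and t have the same parity, so 7t + 5 ≡ t + 5 (mod 2). As 5 is odd, 7t + 5 is odd exactly when t is even. Thus t is even.

(←) Conversely, suppose t is even; write t = 2j. Then 7t + 5 = 7·(2j) + 5 = 2·7j + 5, which is odd.

Both directions hold; the statement is true.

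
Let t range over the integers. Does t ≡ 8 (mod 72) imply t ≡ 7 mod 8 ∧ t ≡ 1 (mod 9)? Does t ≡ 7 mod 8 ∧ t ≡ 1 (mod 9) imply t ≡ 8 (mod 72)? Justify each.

(→) This fails: t = 8 gives 8 ≡ 8 (mod 72) but 8 ≡ 0 (mod 8), so the conjunction on the right does not hold.

(←) This fails: t = 55 satisfies both congruences on the right (55 ≡ 7 mod 8 and 55 ≡ 1 mod 9) yet 55 ≡ 55 (mod 72), not 8.

Neither implication holds.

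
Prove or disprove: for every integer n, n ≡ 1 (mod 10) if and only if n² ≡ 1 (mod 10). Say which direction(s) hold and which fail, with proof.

(⇒) holds; (⇐) fails.

Forward direction. Suppose n ≡ 1 (mod 10). Write n = 10j + 1. Then (10j + 1)² = 100j² + 20j + 1 = 10(10j² + 2j) + 1, so n² ≡ 1 (mod 10).

Converse. This fails: take n = 9. Then 9² = 81 ≡ 1 (mod 10), yet 9 ≡ 9 (mod 10), not 1.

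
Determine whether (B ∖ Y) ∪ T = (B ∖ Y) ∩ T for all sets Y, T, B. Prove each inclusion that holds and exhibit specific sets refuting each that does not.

Only the reverse inclusion holds.

(⟸) Let x ∈ (B ∖ Y) ∩ T. Then x ∈ T ∩ B and x ∉ Y, from which x ∈ (B ∖ Y) ∪ T.

(⟹) This inclusion fails. Take Y = ∅, T = {1}, B = ∅; then 1 ∈ (B ∖ Y) ∪ T but 1 ∉ (B ∖ Y) ∩ T.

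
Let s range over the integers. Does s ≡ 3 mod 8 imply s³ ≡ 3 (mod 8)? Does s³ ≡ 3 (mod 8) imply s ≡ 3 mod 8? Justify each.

Both directions hold; the statement is true.

Forward direction. Suppose s ≡ 3 mod 8. Write s = 8j + 3. Then (8j + 3)³ = 512j³ + 576j² + 216j + 27 = 8(64j³ + 72j² + 27j + 3) + 3, so s³ ≡ 3 (mod 8).

Converse. For the converse, argue contrapositively. If s ≢ 3 (mod 8), then s is congruent to one of 0, 1, 2, 4, 5, 6, 7 modulo 8, and these give s³ ≡ 0, 1, 0, 0, 5, 0, 7 respectively — never 3.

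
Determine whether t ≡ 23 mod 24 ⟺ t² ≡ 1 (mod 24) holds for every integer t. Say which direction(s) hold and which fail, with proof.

[⇐] This fails: take t = 1. Then 1² = 1 ≡ 1 (mod 24), yet 1 ≡ 1 (mod 24), not 23.

[⇒] Suppose t ≡ 23 mod 24. Write t = 24j + 23. Then (24j + 23)² = 576j² + 1104j + 529 = 24(24j² + 46j + 22) + 1, so t² ≡ 1 (mod 24).

(⇒) holds; (⇐) fails.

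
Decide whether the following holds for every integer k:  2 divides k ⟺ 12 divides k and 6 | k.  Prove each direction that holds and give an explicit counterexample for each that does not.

(⇒) fails; (⇐) holds.

(⇒) This fails: take k = 2. Certainly 2 ∣ 2, but 12 ∤ 2.

(⇐) Suppose 12 ∣ k and 6 ∣ k. Any common multiple of 12 and 6 is a multiple of their lcm; here lcm(12, 6) = 12·6/gcd(12, 6) = 72/6 = 12, so 12 ∣ k. Since 2 ∣ 12, it follows that 2 ∣ k.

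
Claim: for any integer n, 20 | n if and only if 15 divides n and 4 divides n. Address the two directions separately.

(⇒) This fails: take n = 20. Certainly 20 ∣ 20, but 15 ∤ 20.

(⇐) Suppose 15 ∣ n and 4 ∣ n. Any common multiple of 15 and 4 is a multiple of their lcm; here gcd(15, 4) = 1, so lcm(15, 4) = 15·4 = 60, so 60 ∣ n. Since 20 ∣ 60, it follows that 20 ∣ n.

The forward direction fails; the converse holds.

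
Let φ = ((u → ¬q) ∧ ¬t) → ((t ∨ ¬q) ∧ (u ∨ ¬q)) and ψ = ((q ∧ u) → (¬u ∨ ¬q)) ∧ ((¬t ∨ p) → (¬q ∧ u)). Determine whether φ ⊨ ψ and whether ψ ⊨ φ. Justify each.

Forward direction. This fails. Under q = F, p = F, t = F, u = F, the left side is true but the right side is false.

Converse. Assume the antecedent. If q is true, the antecedent forces (q = T, p = F, t = T, u = F), and the consequent holds there. If q is false, the consequent reduces to true regardless of the other variables. Either way the consequent holds.

The forward direction fails; the converse holds.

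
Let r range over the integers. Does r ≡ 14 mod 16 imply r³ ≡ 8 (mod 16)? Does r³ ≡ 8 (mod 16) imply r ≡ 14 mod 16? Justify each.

Only the forward implication holds.

(→) Suppose r ≡ 14 mod 16. Write r = 16j + 14. Then (16j + 14)³ = 4096j³ + 10752j² + 9408j + 2744 = 16(256j³ + 672j² + 588j + 171) + 8, so r³ ≡ 8 (mod 16).

(←) This fails: take r = 2. Then 2³ = 8 ≡ 8 (mod 16), yet 2 ≡ 2 (mod 16), not 14.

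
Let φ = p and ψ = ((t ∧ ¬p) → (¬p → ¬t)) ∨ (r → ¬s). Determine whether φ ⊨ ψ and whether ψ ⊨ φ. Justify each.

Only the forward implication holds.

Forward direction. Assume the antecedent. If p is true, the consequent reduces to true regardless of the other variables. If p is false, the antecedent cannot hold. Either way the consequent holds.

Converse. This fails. Under s = F, r = F, t = F, p = F, the left side is false but the right side is true.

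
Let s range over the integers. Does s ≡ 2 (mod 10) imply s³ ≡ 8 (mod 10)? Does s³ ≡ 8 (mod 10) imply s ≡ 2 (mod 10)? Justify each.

Equivalent; both directions hold.

(⇒) Suppose s ≡ 2 (mod 10). Write s = 10j + 2. Then (10j + 2)³ = 1000j³ + 600j² + 120j + 8 = 10(100j³ + 60j² + 12j) + 8, so s³ ≡ 8 (mod 10).

(⇐) For the converse, argue contrapositively. If s ≢ 2 (mod 10), then s is congruent to one of 0, 1, 3, 4, 5, 6, 7, 8, 9 modulo 10, and these give s³ ≡ 0, 1, 7, 4, 5, 6, 3, 2, 9 respectively — never 8.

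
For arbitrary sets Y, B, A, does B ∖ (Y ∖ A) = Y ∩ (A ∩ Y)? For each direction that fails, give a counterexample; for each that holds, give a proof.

Both inclusions fail.

(⊆) This inclusion fails. Take Y = ∅, B = {1}, A = ∅; then 1 ∈ B ∖ (Y ∖ A) but 1 ∉ Y ∩ (A ∩ Y).

(⊇) This inclusion fails. Take Y = {1}, B = ∅, A = {1}; then 1 ∈ Y ∩ (A ∩ Y) but 1 ∉ B ∖ (Y ∖ A).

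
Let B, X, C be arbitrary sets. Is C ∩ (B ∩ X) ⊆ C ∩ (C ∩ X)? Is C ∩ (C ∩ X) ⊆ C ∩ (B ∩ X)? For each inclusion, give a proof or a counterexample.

Forward inclusion. Let x ∈ C ∩ (B ∩ X). Then x ∈ B ∩ X ∩ C, from which x ∈ C ∩ (C ∩ X).

Reverse inclusion. This inclusion fails. Take B = ∅, X = {1}, C = {1}; then 1 ∈ C ∩ (C ∩ X) but 1 ∉ C ∩ (B ∩ X).

The sets are not equal: only the forward inclusion holds.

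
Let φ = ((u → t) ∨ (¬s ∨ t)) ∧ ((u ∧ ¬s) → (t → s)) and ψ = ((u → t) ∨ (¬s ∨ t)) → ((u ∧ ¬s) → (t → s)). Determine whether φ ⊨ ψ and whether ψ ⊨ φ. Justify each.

(⇒) Assume the antecedent. If u is true, the antecedent forces (u = T, s = F, t = F) or (u = T, s = T, t = T), and the consequent holds there. If u is false, the consequent reduces to true regardless of the other variables. Either way the consequent holds.

(⇐) This fails. Under u = T, s = T, t = F, the left side is false but the right side is true.

The forward direction holds; the converse fails.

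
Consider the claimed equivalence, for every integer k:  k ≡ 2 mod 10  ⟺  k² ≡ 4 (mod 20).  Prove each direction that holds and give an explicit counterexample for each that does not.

(⟸) This fails: take k = 8. Then 8² = 64 ≡ 4 (mod 20), yet 8 ≡ 8 (mod 10), not 2.

(⟹) Suppose k ≡ 2 (mod 10). Working modulo 20, k ∈ {2, 12}; for each such r, r² ≡ 4 (mod 20).

(⇒) holds; (⇐) fails.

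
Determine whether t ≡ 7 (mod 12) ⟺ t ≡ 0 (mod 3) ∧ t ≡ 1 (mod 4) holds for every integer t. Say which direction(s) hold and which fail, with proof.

(⇒) This fails: t = 7 gives 7 ≡ 7 (mod 12) but 7 ≡ 1 (mod 3), so the conjunction on the right does not hold.

(⇐) This fails: t = 9 satisfies both congruences on the right (9 ≡ 0 mod 3 and 9 ≡ 1 mod 4) yet 9 ≡ 9 (mod 12), not 7.

(⇒) fails and (⇐) fails.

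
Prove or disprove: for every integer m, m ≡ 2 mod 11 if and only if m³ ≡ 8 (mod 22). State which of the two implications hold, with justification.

The forward direction fails; the converse holds.

Forward direction. This fails: take m = 13. Then 13 ≡ 2 (mod 11), but 13³ = 2197 ≡ 19 (mod 22), not 8.

Converse. The residues r modulo 22 with r³ ≡ 8 (mod 22) are exactly {2}, and each is ≡ 2 (mod 11).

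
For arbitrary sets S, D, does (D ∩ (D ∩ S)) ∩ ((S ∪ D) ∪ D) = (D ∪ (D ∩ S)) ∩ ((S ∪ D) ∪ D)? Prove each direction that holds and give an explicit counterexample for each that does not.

Reverse inclusion. This inclusion fails. Take S = ∅, D = {1}; then 1 ∈ (D ∪ (D ∩ S)) ∩ ((S ∪ D) ∪ D) but 1 ∉ (D ∩ (D ∩ S)) ∩ ((S ∪ D) ∪ D).

Forward inclusion. Let x ∈ (D ∩ (D ∩ S)) ∩ ((S ∪ D) ∪ D). Then x ∈ S ∩ D, from which x ∈ (D ∪ (D ∩ S)) ∩ ((S ∪ D) ∪ D).

The sets are not equal: only the forward inclusion holds.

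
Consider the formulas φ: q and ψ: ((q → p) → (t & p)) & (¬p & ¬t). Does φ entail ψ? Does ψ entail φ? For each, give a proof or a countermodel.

Only the reverse direction holds.

(⇒) This fails. Under q = T, t = T, p = F, the left side is true but the right side is false.

(⇐) Assume the antecedent. If q is true, q reduces to true regardless of the other variables. If q is false, the antecedent cannot hold. Either way q holds.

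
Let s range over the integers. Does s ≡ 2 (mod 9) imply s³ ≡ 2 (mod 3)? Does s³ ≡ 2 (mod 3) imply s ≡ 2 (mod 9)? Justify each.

(⇒) holds; (⇐) fails.

(⇐) This fails: take s = 5. Then 5³ = 125 ≡ 2 (mod 3), yet 5 ≡ 5 (mod 9), not 2.

(⇒) Suppose s ≡ 2 (mod 9). Then s³ ≡ 2³ = 8 (mod 9), and since 3 ∣ 9, also s³ ≡ 2 (mod 3).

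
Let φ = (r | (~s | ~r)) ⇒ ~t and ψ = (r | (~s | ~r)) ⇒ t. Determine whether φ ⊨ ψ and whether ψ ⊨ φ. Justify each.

Neither direction holds.

(⇒) This fails. Under r = F, t = F, s = F, the left side is true but the right side is false.

(⇐) This fails. Under r = F, t = T, s = F, the left side is false but the right side is true.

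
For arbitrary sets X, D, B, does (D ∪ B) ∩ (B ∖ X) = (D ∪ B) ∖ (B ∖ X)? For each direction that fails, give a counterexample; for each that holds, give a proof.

(⊆) This inclusion fails. Take X = ∅, D = ∅, B = {1}; then 1 ∈ (D ∪ B) ∩ (B ∖ X) but 1 ∉ (D ∪ B) ∖ (B ∖ X).

(⊇) This inclusion fails. Take X = ∅, D = {1}, B = ∅; then 1 ∈ (D ∪ B) ∖ (B ∖ X) but 1 ∉ (D ∪ B) ∩ (B ∖ X).

Both inclusions fail.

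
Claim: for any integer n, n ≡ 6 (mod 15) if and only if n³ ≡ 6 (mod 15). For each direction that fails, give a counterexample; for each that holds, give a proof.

Both implications hold.

[⇒] Suppose n ≡ 6 (mod 15). Write n = 15j + 6. Then (15j + 6)³ = 3375j³ + 4050j² + 1620j + 216 = 15(225j³ + 270j² + 108j + 14) + 6, so n³ ≡ 6 (mod 15).

[⇐] Conversely, suppose n³ ≡ 6 (mod 15). The only residue r in {0, …, 14} with r³ ≡ 6 (mod 15) is r = 6, so n ≡ 6 (mod 15).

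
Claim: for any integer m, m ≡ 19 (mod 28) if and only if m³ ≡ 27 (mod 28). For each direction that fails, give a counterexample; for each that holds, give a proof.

[⇒] Suppose m ≡ 19 (mod 28). Write m = 28j + 19. Then (28j + 19)³ = 21952j³ + 44688j² + 30324j + 6859 = 28(784j³ + 1596j² + 1083j + 244) + 27, so m³ ≡ 27 (mod 28).

[⇐] This fails: take m = 3. Then 3³ = 27 ≡ 27 (mod 28), yet 3 ≡ 3 (mod 28), not 19.

Only the forward implication holds.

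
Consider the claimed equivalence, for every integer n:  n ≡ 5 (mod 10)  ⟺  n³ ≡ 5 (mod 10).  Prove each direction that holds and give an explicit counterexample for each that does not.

[⇒] Suppose n ≡ 5 (mod 10). Write n = 10j + 5. Then (10j + 5)³ = 1000j³ + 1500j² + 750j + 125 = 10(100j³ + 150j² + 75j + 12) + 5, so n³ ≡ 5 (mod 10).

[⇐] For the converse, argue contrapositively. If n ≢ 5 (mod 10), then n is congruent to one of 0, 1, 2, 3, 4, 6, 7, 8, 9 modulo 10, and these give n³ ≡ 0, 1, 8, 7, 4, 6, 3, 2, 9 respectively — never 5.

Both directions hold; the statement is true.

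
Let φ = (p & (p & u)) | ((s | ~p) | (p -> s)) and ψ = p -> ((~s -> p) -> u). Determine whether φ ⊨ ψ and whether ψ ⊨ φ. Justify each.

(⇒) fails; (⇐) holds.

(⟹) This fails. Under u = F, s = T, p = T, the left side is true but the right side is false.

(⟸) Assume the antecedent. If u is true, the consequent reduces to true regardless of the other variables. If u is false, the antecedent forces (u = F, s = F, p = F) or (u = F, s = T, p = F), and the consequent holds there. Either way the consequent holds.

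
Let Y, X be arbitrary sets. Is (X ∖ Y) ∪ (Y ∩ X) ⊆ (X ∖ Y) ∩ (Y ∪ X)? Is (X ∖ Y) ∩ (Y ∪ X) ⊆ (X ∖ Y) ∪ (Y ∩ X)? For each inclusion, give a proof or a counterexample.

The sets are not equal: only the reverse inclusion holds.

(⟹) This inclusion fails. Take Y = {1}, X = {1}; then 1 ∈ (X ∖ Y) ∪ (Y ∩ X) but 1 ∉ (X ∖ Y) ∩ (Y ∪ X).

(⟸) Let x ∈ (X ∖ Y) ∩ (Y ∪ X). Then x ∈ X and x ∉ Y, from which x ∈ (X ∖ Y) ∪ (Y ∩ X).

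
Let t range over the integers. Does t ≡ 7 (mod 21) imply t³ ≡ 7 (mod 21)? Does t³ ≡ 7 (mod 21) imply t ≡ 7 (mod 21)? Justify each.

Both directions hold.

Converse. Suppose t³ ≡ 7 (mod 21). The only residue r in {0, …, 20} with r³ ≡ 7 (mod 21) is r = 7, so t ≡ 7 (mod 21).

Forward direction. Suppose t ≡ 7 (mod 21). Write t = 21j + 7. Then (21j + 7)³ = 9261j³ + 9261j² + 3087j + 343 = 21(441j³ + 441j² + 147j + 16) + 7, so t³ ≡ 7 (mod 21).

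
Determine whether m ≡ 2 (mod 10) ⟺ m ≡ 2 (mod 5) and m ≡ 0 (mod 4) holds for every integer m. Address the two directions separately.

Only the reverse direction holds.

(⟸) If m ≡ 2 (mod 5) and m ≡ 0 (mod 4), then by the Chinese remainder theorem m ≡ 12 (mod 20). Since 12 ≡ 2 (mod 10) and 10 ∣ 20, we get m ≡ 2 (mod 10).

(⟹) This fails: m = 2 gives 2 ≡ 2 (mod 10) but 2 ≡ 2 (mod 4), so the conjunction on the right does not hold.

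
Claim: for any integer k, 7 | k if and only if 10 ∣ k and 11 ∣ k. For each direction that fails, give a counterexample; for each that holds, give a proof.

(⇒) This fails: take k = 7. Certainly 7 ∣ 7, but 10 ∤ 7.

(⇐) This fails: take k = 110. Both 10 ∣ 110 and 11 ∣ 110, yet 110 is not a multiple of 7 (since 110 = 15·7 + 5), so 7 ∤ 110.

(⇒) fails and (⇐) fails.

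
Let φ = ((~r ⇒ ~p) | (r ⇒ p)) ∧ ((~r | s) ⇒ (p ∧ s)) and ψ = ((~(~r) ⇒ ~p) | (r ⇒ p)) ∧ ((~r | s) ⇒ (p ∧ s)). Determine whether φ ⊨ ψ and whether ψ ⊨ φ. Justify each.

(⟹) Assume the antecedent. If s is true, the antecedent forces (s = T, r = F, p = T) or (s = T, r = T, p = T), and the consequent holds there. If s is false, the antecedent forces (s = F, r = T, p = F) or (s = F, r = T, p = T), and the consequent holds there. Either way the consequent holds.

(⟸) Assume the antecedent. If s is true, the antecedent forces (s = T, r = F, p = T) or (s = T, r = T, p = T), and the consequent holds there. If s is false, the antecedent forces (s = F, r = T, p = F) or (s = F, r = T, p = T), and the consequent holds there. Either way the consequent holds.

Both directions hold; the statement is true.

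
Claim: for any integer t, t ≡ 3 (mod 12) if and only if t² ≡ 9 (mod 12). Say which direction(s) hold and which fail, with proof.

(⇒) holds; (⇐) fails.

Forward direction. Suppose t ≡ 3 (mod 12). Write t = 12j + 3. Then (12j + 3)² = 144j² + 72j + 9 = 12(12j² + 6j) + 9, so t² ≡ 9 (mod 12).

Converse. This fails: take t = 9. Then 9² = 81 ≡ 9 (mod 12), yet 9 ≡ 9 (mod 12), not 3.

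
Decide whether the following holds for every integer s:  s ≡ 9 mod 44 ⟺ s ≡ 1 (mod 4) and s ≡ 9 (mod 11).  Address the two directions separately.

Forward direction. Suppose s ≡ 9 (mod 44); write s = 44j + 9. Since 4 ∣ 44, reducing mod 4 gives s ≡ 9 ≡ 1 (mod 4); since 11 ∣ 44, reducing mod 11 gives s ≡ 9 (mod 11).

Converse. If s ≡ 1 (mod 4) and s ≡ 9 (mod 11), then by the Chinese remainder theorem s ≡ 9 (mod 44). This is exactly s ≡ 9 (mod 44).

Both implications hold.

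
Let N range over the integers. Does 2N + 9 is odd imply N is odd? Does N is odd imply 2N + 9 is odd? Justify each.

The forward direction fails; the converse holds.

Forward direction. This fails: take N = 6. Then 2N + 9 = 21, which is odd, yet N = 6 is even, not odd.

Converse. Suppose N is odd. Since 2 is even, 2N is even for every N, so 2N + 9 has the same parity as 9, which is odd. Hence 2N + 9 is odd.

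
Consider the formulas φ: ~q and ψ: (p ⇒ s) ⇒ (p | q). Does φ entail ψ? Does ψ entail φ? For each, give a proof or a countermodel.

Neither direction holds.

(⟹) This fails. Under q = F, p = F, s = F, the left side is true but the right side is false.

(⟸) This fails. Under q = T, p = F, s = F, the left side is false but the right side is true.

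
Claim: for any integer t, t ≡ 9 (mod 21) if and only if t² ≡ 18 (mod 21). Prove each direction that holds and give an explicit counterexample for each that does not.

Only the forward implication holds.

Forward direction. Suppose t ≡ 9 (mod 21). Write t = 21j + 9. Then (21j + 9)² = 441j² + 378j + 81 = 21(21j² + 18j + 3) + 18, so t² ≡ 18 (mod 21).

Converse. This fails: take t = 12. Then 12² = 144 ≡ 18 (mod 21), yet 12 ≡ 12 (mod 21), not 9.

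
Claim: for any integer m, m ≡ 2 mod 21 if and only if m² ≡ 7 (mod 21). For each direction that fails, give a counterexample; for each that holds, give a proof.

Neither implication holds.

(⇒) This fails: take m = 2. Then 2 ≡ 2 (mod 21), but 2² = 4 ≡ 4 (mod 21), not 7.

(⇐) This fails: take m = 7. Then 7² = 49 ≡ 7 (mod 21), yet 7 ≡ 7 (mod 21), not 2.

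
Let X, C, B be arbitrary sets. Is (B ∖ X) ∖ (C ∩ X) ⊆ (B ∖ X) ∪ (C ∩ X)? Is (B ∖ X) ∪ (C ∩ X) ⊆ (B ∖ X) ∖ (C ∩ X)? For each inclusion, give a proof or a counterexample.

Only the forward inclusion holds.

(⟹) Let x ∈ (B ∖ X) ∖ (C ∩ X). Then either x ∈ B and x ∉ X, C; or x ∈ C ∩ B and x ∉ X. In each case x ∈ (B ∖ X) ∪ (C ∩ X), so (B ∖ X) ∖ (C ∩ X) ⊆ (B ∖ X) ∪ (C ∩ X).

(⟸) This inclusion fails. Take X = {1}, C = {1}, B = ∅; then 1 ∈ (B ∖ X) ∪ (C ∩ X) but 1 ∉ (B ∖ X) ∖ (C ∩ X).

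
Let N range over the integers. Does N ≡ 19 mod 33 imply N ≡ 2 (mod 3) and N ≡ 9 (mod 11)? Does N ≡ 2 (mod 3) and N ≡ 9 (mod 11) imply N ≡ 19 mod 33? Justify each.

(⇒) fails and (⇐) fails.

[⇒] This fails: N = 19 gives 19 ≡ 19 (mod 33) but 19 ≡ 1 (mod 3), so the conjunction on the right does not hold.

[⇐] This fails: N = 20 satisfies both congruences on the right (20 ≡ 2 mod 3 and 20 ≡ 9 mod 11) yet 20 ≡ 20 (mod 33), not 19.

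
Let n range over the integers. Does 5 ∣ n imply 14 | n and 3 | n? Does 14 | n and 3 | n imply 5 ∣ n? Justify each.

(⇒) fails and (⇐) fails.

(⇒) This fails: take n = 5. Certainly 5 ∣ 5, but 14 ∤ 5.

(⇐) This fails: take n = 42. Both 14 ∣ 42 and 3 ∣ 42, yet 42 is not a multiple of 5 (since 42 = 8·5 + 2), so 5 ∤ 42.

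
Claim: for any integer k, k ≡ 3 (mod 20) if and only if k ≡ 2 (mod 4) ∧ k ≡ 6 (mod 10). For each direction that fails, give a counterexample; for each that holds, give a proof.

(⟹) This fails: k = 3 gives 3 ≡ 3 (mod 20) but 3 ≡ 3 (mod 4), so the conjunction on the right does not hold.

(⟸) This fails: k = 6 satisfies both congruences on the right (6 ≡ 2 mod 4 and 6 ≡ 6 mod 10) yet 6 ≡ 6 (mod 20), not 3.

Neither implication holds.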